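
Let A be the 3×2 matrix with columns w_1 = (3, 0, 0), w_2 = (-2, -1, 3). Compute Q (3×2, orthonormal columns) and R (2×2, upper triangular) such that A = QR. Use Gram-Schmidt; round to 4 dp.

w_1 = (3, 0, 0); ‖w_1‖ = 3.0000, so q_1 = (1.0000, 0.0000, 0.0000).
q_1·w_2 = 1.0000·(-2) + 0.0000·(-1) + 0.0000·3 = -2.0000.
u_2 = w_2 + 2.0000·q_1 = (0.0000, -1.0000, 3.0000).
‖u_2‖ = 3.1623, so q_2 = (0.0000, -0.3162, 0.9487).

Q = [[1.0000, 0.0000], [0.0000, -0.3162], [0.0000, 0.9487]], R = [[3.0000, -2.0000], [0.0000, 3.1623]]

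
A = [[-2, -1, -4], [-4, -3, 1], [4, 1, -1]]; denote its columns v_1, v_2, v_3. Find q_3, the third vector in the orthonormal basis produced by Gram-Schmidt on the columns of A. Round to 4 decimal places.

q_3 = (-0.9428, 0.2357, -0.2357)

v_1 = (-2, -4, 4); ‖v_1‖ = 6.0000, so q_1 = (-0.3333, -0.6667, 0.6667).
q_1·v_2 = (-0.3333)·(-1) + (-0.6667)·(-3) + 0.6667·1 = 3.0000.
u_2 = v_2 − 3.0000·q_1 = (0.0000, -1.0000, -1.0000).
‖u_2‖ = 1.4142, so q_2 = (0.0000, -0.7071, -0.7071).
q_1·v_3 = (-0.3333)·(-4) + (-0.6667)·1 + 0.6667·(-1) = 0.0000; q_2·v_3 = (0.0000)·(-4) + (-0.7071)·1 + (-0.7071)·(-1) = 0.0000.
u_3 = v_3 + 0.0000·q_1 + 0.0000·q_2 = (-4.0000, 1.0000, -1.0000).
‖u_3‖ = 4.2426, so q_3 = (-0.9428, 0.2357, -0.2357).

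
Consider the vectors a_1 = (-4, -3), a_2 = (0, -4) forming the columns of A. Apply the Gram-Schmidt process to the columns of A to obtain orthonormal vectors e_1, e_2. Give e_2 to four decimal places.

a_1 = (-4, -3); ‖a_1‖ = 5.0000, so e_1 = (-0.8000, -0.6000).
e_1·a_2 = (-0.8000)·0 + (-0.6000)·(-4) = 2.4000.
u_2 = a_2 − 2.4000·e_1 = (1.9200, -2.5600).
‖u_2‖ = 3.2000, so e_2 = (0.6000, -0.8000).

e_2 = (0.6000, -0.8000)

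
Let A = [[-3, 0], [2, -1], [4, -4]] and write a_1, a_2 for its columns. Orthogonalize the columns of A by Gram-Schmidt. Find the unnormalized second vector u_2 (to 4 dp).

u_2 = (-1.8621, 0.2414, -1.5172)

a_1 = (-3, 2, 4); ‖a_1‖ = 5.3852, so q_1 = (-0.5571, 0.3714, 0.7428).
q_1·a_2 = (-0.5571)·0 + 0.3714·(-1) + 0.7428·(-4) = -3.3425.
u_2 = a_2 + 3.3425·q_1 = (-1.8621, 0.2414, -1.5172).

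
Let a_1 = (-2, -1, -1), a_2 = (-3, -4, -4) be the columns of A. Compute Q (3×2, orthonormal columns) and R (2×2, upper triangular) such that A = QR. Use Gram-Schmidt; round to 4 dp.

Q = [[-0.8165, 0.5774], [-0.4082, -0.5774], [-0.4082, -0.5774]], R = [[2.4495, 5.7155], [0.0000, 2.8868]]

e_1 = a_1/‖a_1‖ = (-2, -1, -1)/2.4495 = (-0.8165, -0.4082, -0.4082).
r_{12} = e_1·a_2 = 5.7155.
u_2 = a_2 − 5.7155·e_1 = (1.6667, -1.6667, -1.6667).
‖u_2‖ = 2.8868, so e_2 = (0.5774, -0.5774, -0.5774).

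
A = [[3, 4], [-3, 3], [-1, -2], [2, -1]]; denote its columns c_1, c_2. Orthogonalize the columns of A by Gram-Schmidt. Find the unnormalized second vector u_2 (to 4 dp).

c_1 = (3, -3, -1, 2); ‖c_1‖ = 4.7958, so q_1 = (0.6255, -0.6255, -0.2085, 0.4170).
q_1·c_2 = 0.6255·4 + (-0.6255)·3 + (-0.2085)·(-2) + 0.4170·(-1) = 0.6255.
u_2 = c_2 − 0.6255·q_1 = (3.6087, 3.3913, -1.8696, -1.2609).

u_2 = (3.6087, 3.3913, -1.8696, -1.2609)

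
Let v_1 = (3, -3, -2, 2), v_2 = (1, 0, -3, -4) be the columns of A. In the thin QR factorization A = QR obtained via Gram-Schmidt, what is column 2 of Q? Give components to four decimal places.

e_2 = (0.1736, 0.0226, -0.5737, -0.8001)

v_1 = (3, -3, -2, 2); ‖v_1‖ = 5.0990, so e_1 = (0.5883, -0.5883, -0.3922, 0.3922).
e_1·v_2 = 0.5883·1 + (-0.5883)·0 + (-0.3922)·(-3) + 0.3922·(-4) = 0.1961.
u_2 = v_2 − 0.1961·e_1 = (0.8846, 0.1154, -2.9231, -4.0769).
‖u_2‖ = 5.0952, so e_2 = (0.1736, 0.0226, -0.5737, -0.8001).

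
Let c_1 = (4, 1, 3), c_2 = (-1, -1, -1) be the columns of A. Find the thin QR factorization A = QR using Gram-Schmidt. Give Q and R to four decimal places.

Q = [[0.7845, 0.3145], [0.1961, -0.9435], [0.5883, -0.1048]], R = [[5.0990, -1.5689], [0.0000, 0.7338]]

c_1 = (4, 1, 3); ‖c_1‖ = 5.0990, so e_1 = (0.7845, 0.1961, 0.5883).
e_1·c_2 = 0.7845·(-1) + 0.1961·(-1) + 0.5883·(-1) = -1.5689.
u_2 = c_2 + 1.5689·e_1 = (0.2308, -0.6923, -0.0769).
‖u_2‖ = 0.7338, so e_2 = (0.3145, -0.9435, -0.1048).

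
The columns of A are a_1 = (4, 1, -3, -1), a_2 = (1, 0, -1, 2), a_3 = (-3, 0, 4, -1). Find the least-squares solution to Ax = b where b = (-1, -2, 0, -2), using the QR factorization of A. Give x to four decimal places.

a_1 = (4, 1, -3, -1); ‖a_1‖ = 5.1962, so e_1 = (0.7698, 0.1925, -0.5774, -0.1925).
e_1·a_2 = 0.7698·1 + 0.1925·0 + (-0.5774)·(-1) + (-0.1925)·2 = 0.9623.
u_2 = a_2 − 0.9623·e_1 = (0.2593, -0.1852, -0.4444, 2.1852).
‖u_2‖ = 2.2526, so e_2 = (0.1151, -0.0822, -0.1973, 0.9701).
e_1·a_3 = 0.7698·(-3) + 0.1925·0 + (-0.5774)·4 + (-0.1925)·(-1) = -4.4264; e_2·a_3 = 0.1151·(-3) + (-0.0822)·0 + (-0.1973)·4 + 0.9701·(-1) = -2.1046.
u_3 = a_3 + 4.4264·e_1 + 2.1046·e_2 = (0.6496, 0.6788, 1.0292, 0.1898).
‖u_3‖ = 1.4065, so e_3 = (0.4619, 0.4827, 0.7318, 0.1349).
Qᵀb = (-0.7698, -1.8908, -1.6971).
Back-substitute: x_3 = -1.6971/1.4065 = -1.2066.
x_2 = (-1.8908 + 2.1046·(-1.2066))/2.2526 = -1.9668.
x_1 = (-0.7698 − 0.9623·(-1.9668) + 4.4264·(-1.2066))/5.1962 = -0.8118.

x = (-0.8118, -1.9668, -1.2066)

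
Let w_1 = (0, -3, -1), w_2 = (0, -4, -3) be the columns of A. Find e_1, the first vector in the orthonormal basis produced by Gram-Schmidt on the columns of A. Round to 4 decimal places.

e_1 = (0.0000, -0.9487, -0.3162)

w_1 = (0, -3, -1); ‖w_1‖ = 3.1623, so e_1 = (0.0000, -0.9487, -0.3162).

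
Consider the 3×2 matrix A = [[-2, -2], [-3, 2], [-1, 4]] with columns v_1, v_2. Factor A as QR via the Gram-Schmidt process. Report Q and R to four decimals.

v_1 = (-2, -3, -1); ‖v_1‖ = 3.7417, so e_1 = (-0.5345, -0.8018, -0.2673).
e_1·v_2 = (-0.5345)·(-2) + (-0.8018)·2 + (-0.2673)·4 = -1.6036.
u_2 = v_2 + 1.6036·e_1 = (-2.8571, 0.7143, 3.5714).
‖u_2‖ = 4.6291, so e_2 = (-0.6172, 0.1543, 0.7715).

Q = [[-0.5345, -0.6172], [-0.8018, 0.1543], [-0.2673, 0.7715]], R = [[3.7417, -1.6036], [0.0000, 4.6291]]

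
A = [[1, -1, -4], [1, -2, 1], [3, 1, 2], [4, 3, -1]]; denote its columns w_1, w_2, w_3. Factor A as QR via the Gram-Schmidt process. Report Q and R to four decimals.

w_1 = (1, 1, 3, 4); ‖w_1‖ = 5.1962, so q_1 = (0.1925, 0.1925, 0.5774, 0.7698).
q_1·w_2 = 0.1925·(-1) + 0.1925·(-2) + 0.5774·1 + 0.7698·3 = 2.3094.
u_2 = w_2 − 2.3094·q_1 = (-1.4444, -2.4444, -0.3333, 1.2222).
‖u_2‖ = 3.1091, so q_2 = (-0.4646, -0.7862, -0.1072, 0.3931).
q_1·w_3 = 0.1925·(-4) + 0.1925·1 + 0.5774·2 + 0.7698·(-1) = -0.1925; q_2·w_3 = (-0.4646)·(-4) + (-0.7862)·1 + (-0.1072)·2 + 0.3931·(-1) = 0.4646.
u_3 = w_3 + 0.1925·q_1 − 0.4646·q_2 = (-3.7471, 1.4023, 2.1609, -1.0345).
‖u_3‖ = 4.6634, so q_3 = (-0.8035, 0.3007, 0.4634, -0.2218).

Q = [[0.1925, -0.4646, -0.8035], [0.1925, -0.7862, 0.3007], [0.5774, -0.1072, 0.4634], [0.7698, 0.3931, -0.2218]], R = [[5.1962, 2.3094, -0.1925], [0.0000, 3.1091, 0.4646], [0.0000, 0.0000, 4.6634]]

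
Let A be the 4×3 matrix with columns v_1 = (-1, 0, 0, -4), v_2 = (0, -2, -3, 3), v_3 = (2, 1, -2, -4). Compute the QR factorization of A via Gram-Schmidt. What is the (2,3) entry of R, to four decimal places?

r_{23} = 0.5118

v_1 = (-1, 0, 0, -4); ‖v_1‖ = 4.1231, so e_1 = (-0.2425, 0.0000, 0.0000, -0.9701).
e_1·v_2 = (-0.2425)·0 + 0.0000·(-2) + 0.0000·(-3) + (-0.9701)·3 = -2.9104.
u_2 = v_2 + 2.9104·e_1 = (-0.7059, -2.0000, -3.0000, 0.1765).
‖u_2‖ = 3.6782, so e_2 = (-0.1919, -0.5437, -0.8156, 0.0480).
r_{23} = e_2·v_3 = 0.5118.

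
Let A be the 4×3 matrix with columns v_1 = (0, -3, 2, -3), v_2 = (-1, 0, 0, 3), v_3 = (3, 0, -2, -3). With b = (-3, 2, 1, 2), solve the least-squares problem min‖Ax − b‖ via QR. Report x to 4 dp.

x = (-0.7000, -1.3500, -1.3500)

e_1 = v_1/‖v_1‖ = (0, -3, 2, -3)/4.6904 = (0.0000, -0.6396, 0.4264, -0.6396).
r_{12} = e_1·v_2 = -1.9188.
u_2 = v_2 + 1.9188·e_1 = (-1.0000, -1.2273, 0.8182, 1.7727).
‖u_2‖ = 2.5136, so e_2 = (-0.3978, -0.4883, 0.3255, 0.7053).
r_{13} = e_1·v_3 = 1.0660; r_{23} = e_2·v_3 = -3.9603.
u_3 = v_3 − 1.0660·e_1 + 3.9603·e_2 = (1.4245, -1.2518, -1.1655, 0.4748).
‖u_3‖ = 2.2759, so e_3 = (0.6259, -0.5500, -0.5121, 0.2086).
Qᵀb = (-2.1320, 1.9530, -3.0725).
Back-substitute: x_3 = -3.0725/2.2759 = -1.3500.
x_2 = (1.9530 + 3.9603·(-1.3500))/2.5136 = -1.3500.
x_1 = (-2.1320 + 1.9188·(-1.3500) − 1.0660·(-1.3500))/4.6904 = -0.7000.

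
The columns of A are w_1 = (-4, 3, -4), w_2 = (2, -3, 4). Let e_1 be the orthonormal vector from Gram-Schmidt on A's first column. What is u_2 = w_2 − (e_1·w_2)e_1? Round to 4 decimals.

w_1 = (-4, 3, -4); ‖w_1‖ = 6.4031, so e_1 = (-0.6247, 0.4685, -0.6247).
e_1·w_2 = (-0.6247)·2 + 0.4685·(-3) + (-0.6247)·4 = -5.1537.
u_2 = w_2 + 5.1537·e_1 = (-1.2195, -0.5854, 0.7805).

u_2 = (-1.2195, -0.5854, 0.7805)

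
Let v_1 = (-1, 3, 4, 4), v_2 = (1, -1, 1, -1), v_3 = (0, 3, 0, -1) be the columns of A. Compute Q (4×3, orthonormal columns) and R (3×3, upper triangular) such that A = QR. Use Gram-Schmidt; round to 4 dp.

v_1 = (-1, 3, 4, 4); ‖v_1‖ = 6.4807, so e_1 = (-0.1543, 0.4629, 0.6172, 0.6172).
e_1·v_2 = (-0.1543)·1 + 0.4629·(-1) + 0.6172·1 + 0.6172·(-1) = -0.6172.
u_2 = v_2 + 0.6172·e_1 = (0.9048, -0.7143, 1.3810, -0.6190).
‖u_2‖ = 1.9024, so e_2 = (0.4756, -0.3755, 0.7259, -0.3254).
e_1·v_3 = (-0.1543)·0 + 0.4629·3 + 0.6172·0 + 0.6172·(-1) = 0.7715; e_2·v_3 = 0.4756·0 + (-0.3755)·3 + 0.7259·0 + (-0.3254)·(-1) = -0.8010.
u_3 = v_3 − 0.7715·e_1 + 0.8010·e_2 = (0.5000, 2.3421, 0.1053, -1.7368).
‖u_3‖ = 2.9603, so e_3 = (0.1689, 0.7912, 0.0356, -0.5867).

Q = [[-0.1543, 0.4756, 0.1689], [0.4629, -0.3755, 0.7912], [0.6172, 0.7259, 0.0356], [0.6172, -0.3254, -0.5867]], R = [[6.4807, -0.6172, 0.7715], [0.0000, 1.9024, -0.8010], [0.0000, 0.0000, 2.9603]]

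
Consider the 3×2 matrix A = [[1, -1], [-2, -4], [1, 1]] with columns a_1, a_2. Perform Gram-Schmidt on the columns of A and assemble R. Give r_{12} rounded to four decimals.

r_{12} = 3.2660

a_1 = (1, -2, 1); ‖a_1‖ = 2.4495, so e_1 = (0.4082, -0.8165, 0.4082).
r_{12} = e_1·a_2 = 3.2660.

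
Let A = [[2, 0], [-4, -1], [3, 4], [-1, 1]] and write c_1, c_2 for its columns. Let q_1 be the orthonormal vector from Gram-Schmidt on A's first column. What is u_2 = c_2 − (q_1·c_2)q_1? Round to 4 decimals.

c_1 = (2, -4, 3, -1); ‖c_1‖ = 5.4772, so q_1 = (0.3651, -0.7303, 0.5477, -0.1826).
q_1·c_2 = 0.3651·0 + (-0.7303)·(-1) + 0.5477·4 + (-0.1826)·1 = 2.7386.
u_2 = c_2 − 2.7386·q_1 = (-1.0000, 1.0000, 2.5000, 1.5000).

u_2 = (-1.0000, 1.0000, 2.5000, 1.5000)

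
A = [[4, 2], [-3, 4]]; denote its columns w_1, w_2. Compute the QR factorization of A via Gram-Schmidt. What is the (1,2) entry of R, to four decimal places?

r_{12} = -0.8000

w_1 = (4, -3); ‖w_1‖ = 5.0000, so q_1 = (0.8000, -0.6000).
r_{12} = q_1·w_2 = -0.8000.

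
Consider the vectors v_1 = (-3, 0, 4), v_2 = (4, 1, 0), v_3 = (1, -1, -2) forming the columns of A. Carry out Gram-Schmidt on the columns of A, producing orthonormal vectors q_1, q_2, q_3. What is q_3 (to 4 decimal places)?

q_3 = (0.2386, -0.9545, 0.1790)

q_1 = v_1/‖v_1‖ = (-3, 0, 4)/5.0000 = (-0.6000, 0.0000, 0.8000).
r_{12} = q_1·v_2 = -2.4000.
u_2 = v_2 + 2.4000·q_1 = (2.5600, 1.0000, 1.9200).
‖u_2‖ = 3.3526, so q_2 = (0.7636, 0.2983, 0.5727).
r_{13} = q_1·v_3 = -2.2000; r_{23} = q_2·v_3 = -0.6801.
u_3 = v_3 + 2.2000·q_1 + 0.6801·q_2 = (0.1993, -0.7972, 0.1495).
‖u_3‖ = 0.8352, so q_3 = (0.2386, -0.9545, 0.1790).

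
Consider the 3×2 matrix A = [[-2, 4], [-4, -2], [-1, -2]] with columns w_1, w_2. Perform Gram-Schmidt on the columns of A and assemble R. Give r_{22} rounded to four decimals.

w_1 = (-2, -4, -1); ‖w_1‖ = 4.5826, so q_1 = (-0.4364, -0.8729, -0.2182).
q_1·w_2 = (-0.4364)·4 + (-0.8729)·(-2) + (-0.2182)·(-2) = 0.4364.
u_2 = w_2 − 0.4364·q_1 = (4.1905, -1.6190, -1.9048).
r_{22} = ‖u_2‖ = 4.8795.

r_{22} = 4.8795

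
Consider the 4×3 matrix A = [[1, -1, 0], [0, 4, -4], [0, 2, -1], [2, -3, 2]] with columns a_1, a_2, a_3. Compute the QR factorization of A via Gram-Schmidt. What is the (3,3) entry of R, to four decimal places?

a_1 = (1, 0, 0, 2); ‖a_1‖ = 2.2361, so q_1 = (0.4472, 0.0000, 0.0000, 0.8944).
q_1·a_2 = 0.4472·(-1) + 0.0000·4 + 0.0000·2 + 0.8944·(-3) = -3.1305.
u_2 = a_2 + 3.1305·q_1 = (0.4000, 4.0000, 2.0000, -0.2000).
‖u_2‖ = 4.4944, so q_2 = (0.0890, 0.8900, 0.4450, -0.0445).
q_1·a_3 = 0.4472·0 + 0.0000·(-4) + 0.0000·(-1) + 0.8944·2 = 1.7889; q_2·a_3 = 0.0890·0 + 0.8900·(-4) + 0.4450·(-1) + (-0.0445)·2 = -4.0939.
u_3 = a_3 − 1.7889·q_1 + 4.0939·q_2 = (-0.4356, -0.3564, 0.8218, 0.2178).
r_{33} = ‖u_3‖ = 1.0196.

r_{33} = 1.0196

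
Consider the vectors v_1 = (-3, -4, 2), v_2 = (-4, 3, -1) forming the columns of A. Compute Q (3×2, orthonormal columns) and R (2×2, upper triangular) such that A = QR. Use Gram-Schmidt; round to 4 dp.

e_1 = v_1/‖v_1‖ = (-3, -4, 2)/5.3852 = (-0.5571, -0.7428, 0.3714).
r_{12} = e_1·v_2 = -0.3714.
u_2 = v_2 + 0.3714·e_1 = (-4.2069, 2.7241, -0.8621).
‖u_2‖ = 5.0855, so e_2 = (-0.8272, 0.5357, -0.1695).

Q = [[-0.5571, -0.8272], [-0.7428, 0.5357], [0.3714, -0.1695]], R = [[5.3852, -0.3714], [0.0000, 5.0855]]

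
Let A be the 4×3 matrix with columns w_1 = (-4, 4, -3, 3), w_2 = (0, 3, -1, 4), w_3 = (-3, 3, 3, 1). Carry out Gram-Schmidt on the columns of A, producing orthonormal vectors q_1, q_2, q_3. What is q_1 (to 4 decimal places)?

w_1 = (-4, 4, -3, 3); ‖w_1‖ = 7.0711, so q_1 = (-0.5657, 0.5657, -0.4243, 0.4243).

q_1 = (-0.5657, 0.5657, -0.4243, 0.4243)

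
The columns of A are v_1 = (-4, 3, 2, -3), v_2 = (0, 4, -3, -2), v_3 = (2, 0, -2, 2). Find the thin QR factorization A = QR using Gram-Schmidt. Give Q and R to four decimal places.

v_1 = (-4, 3, 2, -3); ‖v_1‖ = 6.1644, so q_1 = (-0.6489, 0.4867, 0.3244, -0.4867).
q_1·v_2 = (-0.6489)·0 + 0.4867·4 + 0.3244·(-3) + (-0.4867)·(-2) = 1.9467.
u_2 = v_2 − 1.9467·q_1 = (1.2632, 3.0526, -3.6316, -1.0526).
‖u_2‖ = 5.0210, so q_2 = (0.2516, 0.6080, -0.7233, -0.2096).
q_1·v_3 = (-0.6489)·2 + 0.4867·0 + 0.3244·(-2) + (-0.4867)·2 = -2.9200; q_2·v_3 = 0.2516·2 + 0.6080·0 + (-0.7233)·(-2) + (-0.2096)·2 = 1.5304.
u_3 = v_3 + 2.9200·q_1 − 1.5304·q_2 = (-0.2797, 0.4906, 0.0543, 0.8998).
‖u_3‖ = 1.0637, so q_3 = (-0.2630, 0.4612, 0.0510, 0.8459).

Q = [[-0.6489, 0.2516, -0.2630], [0.4867, 0.6080, 0.4612], [0.3244, -0.7233, 0.0510], [-0.4867, -0.2096, 0.8459]], R = [[6.1644, 1.9467, -2.9200], [0.0000, 5.0210, 1.5304], [0.0000, 0.0000, 1.0637]]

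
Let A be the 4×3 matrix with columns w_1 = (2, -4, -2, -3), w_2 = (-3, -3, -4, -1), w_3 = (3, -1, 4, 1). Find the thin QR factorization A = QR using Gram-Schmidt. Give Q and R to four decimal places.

e_1 = w_1/‖w_1‖ = (2, -4, -2, -3)/5.7446 = (0.3482, -0.6963, -0.3482, -0.5222).
r_{12} = e_1·w_2 = 2.9593.
u_2 = w_2 − 2.9593·e_1 = (-4.0303, -0.9394, -2.9697, 0.5455).
‖u_2‖ = 5.1227, so e_2 = (-0.7867, -0.1834, -0.5797, 0.1065).
r_{13} = e_1·w_3 = -0.1741; r_{23} = e_2·w_3 = -4.3892.
u_3 = w_3 + 0.1741·e_1 + 4.3892·e_2 = (-0.3926, -1.9261, 1.3949, 1.3764).
‖u_3‖ = 2.7757, so e_3 = (-0.1414, -0.6939, 0.5026, 0.4959).

Q = [[0.3482, -0.7867, -0.1414], [-0.6963, -0.1834, -0.6939], [-0.3482, -0.5797, 0.5026], [-0.5222, 0.1065, 0.4959]], R = [[5.7446, 2.9593, -0.1741], [0.0000, 5.1227, -4.3892], [0.0000, 0.0000, 2.7757]]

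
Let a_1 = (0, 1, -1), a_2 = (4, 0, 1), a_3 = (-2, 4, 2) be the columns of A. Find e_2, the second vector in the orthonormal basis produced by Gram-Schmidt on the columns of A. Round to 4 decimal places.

e_2 = (0.9847, 0.1231, 0.1231)

e_1 = a_1/‖a_1‖ = (0, 1, -1)/1.4142 = (0.0000, 0.7071, -0.7071).
r_{12} = e_1·a_2 = -0.7071.
u_2 = a_2 + 0.7071·e_1 = (4.0000, 0.5000, 0.5000).
‖u_2‖ = 4.0620, so e_2 = (0.9847, 0.1231, 0.1231).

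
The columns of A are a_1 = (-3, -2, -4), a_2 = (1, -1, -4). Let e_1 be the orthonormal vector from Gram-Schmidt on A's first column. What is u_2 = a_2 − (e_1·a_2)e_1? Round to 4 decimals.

u_2 = (2.5517, 0.0345, -1.9310)

e_1 = a_1/‖a_1‖ = (-3, -2, -4)/5.3852 = (-0.5571, -0.3714, -0.7428).
r_{12} = e_1·a_2 = 2.7854.
u_2 = a_2 − 2.7854·e_1 = (2.5517, 0.0345, -1.9310).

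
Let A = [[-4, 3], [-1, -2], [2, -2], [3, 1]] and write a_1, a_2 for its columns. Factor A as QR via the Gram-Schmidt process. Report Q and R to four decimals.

Q = [[-0.7303, 0.4103], [-0.1826, -0.6333], [0.3651, -0.3389], [0.5477, 0.5619]], R = [[5.4772, -2.0083], [0.0000, 3.7372]]

a_1 = (-4, -1, 2, 3); ‖a_1‖ = 5.4772, so e_1 = (-0.7303, -0.1826, 0.3651, 0.5477).
e_1·a_2 = (-0.7303)·3 + (-0.1826)·(-2) + 0.3651·(-2) + 0.5477·1 = -2.0083.
u_2 = a_2 + 2.0083·e_1 = (1.5333, -2.3667, -1.2667, 2.1000).
‖u_2‖ = 3.7372, so e_2 = (0.4103, -0.6333, -0.3389, 0.5619).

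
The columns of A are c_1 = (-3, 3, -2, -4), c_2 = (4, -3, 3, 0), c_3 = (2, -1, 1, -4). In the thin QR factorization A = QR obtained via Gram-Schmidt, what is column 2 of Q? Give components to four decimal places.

c_1 = (-3, 3, -2, -4); ‖c_1‖ = 6.1644, so q_1 = (-0.4867, 0.4867, -0.3244, -0.6489).
q_1·c_2 = (-0.4867)·4 + 0.4867·(-3) + (-0.3244)·3 + (-0.6489)·0 = -4.3800.
u_2 = c_2 + 4.3800·q_1 = (1.8684, -0.8684, 1.5789, -2.8421).
‖u_2‖ = 3.8491, so q_2 = (0.4854, -0.2256, 0.4102, -0.7384).

q_2 = (0.4854, -0.2256, 0.4102, -0.7384)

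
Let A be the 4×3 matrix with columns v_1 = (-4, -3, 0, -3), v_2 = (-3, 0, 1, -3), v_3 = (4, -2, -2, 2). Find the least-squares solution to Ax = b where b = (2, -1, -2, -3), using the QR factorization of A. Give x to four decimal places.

x = (-0.9330, 3.3184, 2.1229)

v_1 = (-4, -3, 0, -3); ‖v_1‖ = 5.8310, so e_1 = (-0.6860, -0.5145, 0.0000, -0.5145).
e_1·v_2 = (-0.6860)·(-3) + (-0.5145)·0 + 0.0000·1 + (-0.5145)·(-3) = 3.6015.
u_2 = v_2 − 3.6015·e_1 = (-0.5294, 1.8529, 1.0000, -1.1471).
‖u_2‖ = 2.4555, so e_2 = (-0.2156, 0.7546, 0.4073, -0.4671).
e_1·v_3 = (-0.6860)·4 + (-0.5145)·(-2) + 0.0000·(-2) + (-0.5145)·2 = -2.7440; e_2·v_3 = (-0.2156)·4 + 0.7546·(-2) + 0.4073·(-2) + (-0.4671)·2 = -4.1204.
u_3 = v_3 + 2.7440·e_1 + 4.1204·e_2 = (1.2293, -0.3024, -0.3220, -1.3366).
‖u_3‖ = 1.8689, so e_3 = (0.6578, -0.1618, -0.1723, -0.7152).
Qᵀb = (0.6860, -0.5989, 3.9674).
Back-substitute: x_3 = 3.9674/1.8689 = 2.1229.
x_2 = (-0.5989 + 4.1204·2.1229)/2.4555 = 3.3184.
x_1 = (0.6860 − 3.6015·3.3184 + 2.7440·2.1229)/5.8310 = -0.9330.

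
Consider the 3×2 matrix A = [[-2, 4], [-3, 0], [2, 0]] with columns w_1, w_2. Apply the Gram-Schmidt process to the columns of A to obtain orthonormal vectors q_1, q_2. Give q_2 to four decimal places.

w_1 = (-2, -3, 2); ‖w_1‖ = 4.1231, so q_1 = (-0.4851, -0.7276, 0.4851).
q_1·w_2 = (-0.4851)·4 + (-0.7276)·0 + 0.4851·0 = -1.9403.
u_2 = w_2 + 1.9403·q_1 = (3.0588, -1.4118, 0.9412).
‖u_2‖ = 3.4979, so q_2 = (0.8745, -0.4036, 0.2691).

q_2 = (0.8745, -0.4036, 0.2691)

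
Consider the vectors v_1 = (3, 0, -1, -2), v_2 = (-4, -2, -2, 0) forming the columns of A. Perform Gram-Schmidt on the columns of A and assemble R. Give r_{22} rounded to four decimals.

r_{22} = 4.1057

v_1 = (3, 0, -1, -2); ‖v_1‖ = 3.7417, so e_1 = (0.8018, 0.0000, -0.2673, -0.5345).
e_1·v_2 = 0.8018·(-4) + 0.0000·(-2) + (-0.2673)·(-2) + (-0.5345)·0 = -2.6726.
u_2 = v_2 + 2.6726·e_1 = (-1.8571, -2.0000, -2.7143, -1.4286).
r_{22} = ‖u_2‖ = 4.1057.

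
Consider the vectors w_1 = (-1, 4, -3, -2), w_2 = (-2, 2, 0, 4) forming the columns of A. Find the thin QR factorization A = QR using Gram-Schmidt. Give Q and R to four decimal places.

Q = [[-0.1826, -0.3957], [0.7303, 0.3548], [-0.5477, 0.0409], [-0.3651, 0.8461]], R = [[5.4772, 0.3651], [0.0000, 4.8854]]

e_1 = w_1/‖w_1‖ = (-1, 4, -3, -2)/5.4772 = (-0.1826, 0.7303, -0.5477, -0.3651).
r_{12} = e_1·w_2 = 0.3651.
u_2 = w_2 − 0.3651·e_1 = (-1.9333, 1.7333, 0.2000, 4.1333).
‖u_2‖ = 4.8854, so e_2 = (-0.3957, 0.3548, 0.0409, 0.8461).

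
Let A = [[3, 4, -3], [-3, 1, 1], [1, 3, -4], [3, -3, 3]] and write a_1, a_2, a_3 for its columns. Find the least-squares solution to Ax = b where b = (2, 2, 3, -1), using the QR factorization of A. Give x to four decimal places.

x = (-0.0431, 0.7805, 0.1621)

a_1 = (3, -3, 1, 3); ‖a_1‖ = 5.2915, so q_1 = (0.5669, -0.5669, 0.1890, 0.5669).
q_1·a_2 = 0.5669·4 + (-0.5669)·1 + 0.1890·3 + 0.5669·(-3) = 0.5669.
u_2 = a_2 − 0.5669·q_1 = (3.6786, 1.3214, 2.8929, -3.3214).
‖u_2‖ = 5.8889, so q_2 = (0.6247, 0.2244, 0.4912, -0.5640).
q_1·a_3 = 0.5669·(-3) + (-0.5669)·1 + 0.1890·(-4) + 0.5669·3 = -1.3229; q_2·a_3 = 0.6247·(-3) + 0.2244·1 + 0.4912·(-4) + (-0.5640)·3 = -5.3066.
u_3 = a_3 + 1.3229·q_1 + 5.3066·q_2 = (1.0649, 1.4408, -1.1432, 0.7570).
‖u_3‖ = 2.2560, so q_3 = (0.4720, 0.6386, -0.5067, 0.3355).
Qᵀb = (0.0000, 3.7359, 0.3657).
Back-substitute: x_3 = 0.3657/2.2560 = 0.1621.
x_2 = (3.7359 + 5.3066·0.1621)/5.8889 = 0.7805.
x_1 = (0.0000 − 0.5669·0.7805 + 1.3229·0.1621)/5.2915 = -0.0431.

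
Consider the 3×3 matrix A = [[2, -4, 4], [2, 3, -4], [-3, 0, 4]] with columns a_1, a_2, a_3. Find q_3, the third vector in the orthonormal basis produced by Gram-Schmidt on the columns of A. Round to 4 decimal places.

a_1 = (2, 2, -3); ‖a_1‖ = 4.1231, so q_1 = (0.4851, 0.4851, -0.7276).
q_1·a_2 = 0.4851·(-4) + 0.4851·3 + (-0.7276)·0 = -0.4851.
u_2 = a_2 + 0.4851·q_1 = (-3.7647, 3.2353, -0.3529).
‖u_2‖ = 4.9764, so q_2 = (-0.7565, 0.6501, -0.0709).
q_1·a_3 = 0.4851·4 + 0.4851·(-4) + (-0.7276)·4 = -2.9104; q_2·a_3 = (-0.7565)·4 + 0.6501·(-4) + (-0.0709)·4 = -5.9102.
u_3 = a_3 + 2.9104·q_1 + 5.9102·q_2 = (0.9406, 1.2542, 1.4632).
‖u_3‖ = 2.1444, so q_3 = (0.4386, 0.5848, 0.6823).

q_3 = (0.4386, 0.5848, 0.6823)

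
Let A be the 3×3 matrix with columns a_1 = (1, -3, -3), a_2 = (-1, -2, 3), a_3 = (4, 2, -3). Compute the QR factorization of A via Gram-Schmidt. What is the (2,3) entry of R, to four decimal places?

r_{23} = -4.2803

e_1 = a_1/‖a_1‖ = (1, -3, -3)/4.3589 = (0.2294, -0.6882, -0.6882).
r_{12} = e_1·a_2 = -0.9177.
u_2 = a_2 + 0.9177·e_1 = (-0.7895, -2.6316, 2.3684).
‖u_2‖ = 3.6274, so e_2 = (-0.2176, -0.7255, 0.6529).
r_{23} = e_2·a_3 = -4.2803.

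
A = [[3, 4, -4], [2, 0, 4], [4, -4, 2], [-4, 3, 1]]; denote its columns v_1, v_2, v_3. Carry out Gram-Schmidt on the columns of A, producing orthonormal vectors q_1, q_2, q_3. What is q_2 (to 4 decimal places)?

v_1 = (3, 2, 4, -4); ‖v_1‖ = 6.7082, so q_1 = (0.4472, 0.2981, 0.5963, -0.5963).
q_1·v_2 = 0.4472·4 + 0.2981·0 + 0.5963·(-4) + (-0.5963)·3 = -2.3851.
u_2 = v_2 + 2.3851·q_1 = (5.0667, 0.7111, -2.5778, 1.5778).
‖u_2‖ = 5.9423, so q_2 = (0.8526, 0.1197, -0.4338, 0.2655).

q_2 = (0.8526, 0.1197, -0.4338, 0.2655)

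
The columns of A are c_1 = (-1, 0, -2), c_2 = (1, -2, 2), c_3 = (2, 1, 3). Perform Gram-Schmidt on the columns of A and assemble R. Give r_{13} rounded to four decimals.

r_{13} = -3.5777

c_1 = (-1, 0, -2); ‖c_1‖ = 2.2361, so e_1 = (-0.4472, 0.0000, -0.8944).
r_{13} = e_1·c_3 = -3.5777.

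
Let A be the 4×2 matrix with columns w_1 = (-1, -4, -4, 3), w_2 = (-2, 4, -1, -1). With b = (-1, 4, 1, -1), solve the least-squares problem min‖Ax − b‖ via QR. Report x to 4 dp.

x = (-0.3311, 0.6225)

w_1 = (-1, -4, -4, 3); ‖w_1‖ = 6.4807, so e_1 = (-0.1543, -0.6172, -0.6172, 0.4629).
e_1·w_2 = (-0.1543)·(-2) + (-0.6172)·4 + (-0.6172)·(-1) + 0.4629·(-1) = -2.0059.
u_2 = w_2 + 2.0059·e_1 = (-2.3095, 2.7619, -2.2381, -0.0714).
‖u_2‖ = 4.2398, so e_2 = (-0.5447, 0.6514, -0.5279, -0.0168).
Qᵀb = (-3.3947, 2.6394).
Back-substitute: x_2 = 2.6394/4.2398 = 0.6225.
x_1 = (-3.3947 + 2.0059·0.6225)/6.4807 = -0.3311.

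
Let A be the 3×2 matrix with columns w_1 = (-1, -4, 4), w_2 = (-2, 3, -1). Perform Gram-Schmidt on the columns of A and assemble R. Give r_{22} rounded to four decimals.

w_1 = (-1, -4, 4); ‖w_1‖ = 5.7446, so e_1 = (-0.1741, -0.6963, 0.6963).
e_1·w_2 = (-0.1741)·(-2) + (-0.6963)·3 + 0.6963·(-1) = -2.4371.
u_2 = w_2 + 2.4371·e_1 = (-2.4242, 1.3030, 0.6970).
r_{22} = ‖u_2‖ = 2.8391.

r_{22} = 2.8391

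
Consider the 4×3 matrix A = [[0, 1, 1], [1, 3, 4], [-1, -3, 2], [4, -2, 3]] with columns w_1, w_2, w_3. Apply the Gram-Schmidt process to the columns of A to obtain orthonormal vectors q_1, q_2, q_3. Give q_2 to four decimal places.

q_1 = w_1/‖w_1‖ = (0, 1, -1, 4)/4.2426 = (0.0000, 0.2357, -0.2357, 0.9428).
r_{12} = q_1·w_2 = -0.4714.
u_2 = w_2 + 0.4714·q_1 = (1.0000, 3.1111, -3.1111, -1.5556).
‖u_2‖ = 4.7726, so q_2 = (0.2095, 0.6519, -0.6519, -0.3259).

q_2 = (0.2095, 0.6519, -0.6519, -0.3259)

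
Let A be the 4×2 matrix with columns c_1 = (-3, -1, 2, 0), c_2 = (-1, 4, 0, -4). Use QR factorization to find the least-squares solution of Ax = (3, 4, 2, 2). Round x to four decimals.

x = (-0.6334, 0.1323)

e_1 = c_1/‖c_1‖ = (-3, -1, 2, 0)/3.7417 = (-0.8018, -0.2673, 0.5345, 0.0000).
r_{12} = e_1·c_2 = -0.2673.
u_2 = c_2 + 0.2673·e_1 = (-1.2143, 3.9286, 0.1429, -4.0000).
‖u_2‖ = 5.7383, so e_2 = (-0.2116, 0.6846, 0.0249, -0.6971).
Qᵀb = (-2.4054, 0.7593).
Back-substitute: x_2 = 0.7593/5.7383 = 0.1323.
x_1 = (-2.4054 + 0.2673·0.1323)/3.7417 = -0.6334.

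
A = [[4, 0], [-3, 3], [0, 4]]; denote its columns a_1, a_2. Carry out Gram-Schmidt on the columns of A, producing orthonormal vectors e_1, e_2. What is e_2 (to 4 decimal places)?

e_1 = a_1/‖a_1‖ = (4, -3, 0)/5.0000 = (0.8000, -0.6000, 0.0000).
r_{12} = e_1·a_2 = -1.8000.
u_2 = a_2 + 1.8000·e_1 = (1.4400, 1.9200, 4.0000).
‖u_2‖ = 4.6648, so e_2 = (0.3087, 0.4116, 0.8575).

e_2 = (0.3087, 0.4116, 0.8575)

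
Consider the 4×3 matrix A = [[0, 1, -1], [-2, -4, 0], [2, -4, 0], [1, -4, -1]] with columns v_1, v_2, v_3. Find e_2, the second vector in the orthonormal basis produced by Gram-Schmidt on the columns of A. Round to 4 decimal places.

e_2 = (0.1455, -0.7114, -0.4527, -0.5174)

v_1 = (0, -2, 2, 1); ‖v_1‖ = 3.0000, so e_1 = (0.0000, -0.6667, 0.6667, 0.3333).
e_1·v_2 = 0.0000·1 + (-0.6667)·(-4) + 0.6667·(-4) + 0.3333·(-4) = -1.3333.
u_2 = v_2 + 1.3333·e_1 = (1.0000, -4.8889, -3.1111, -3.5556).
‖u_2‖ = 6.8718, so e_2 = (0.1455, -0.7114, -0.4527, -0.5174).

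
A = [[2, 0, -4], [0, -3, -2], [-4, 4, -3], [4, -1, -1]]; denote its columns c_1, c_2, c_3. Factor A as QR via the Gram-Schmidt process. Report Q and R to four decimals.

c_1 = (2, 0, -4, 4); ‖c_1‖ = 6.0000, so q_1 = (0.3333, 0.0000, -0.6667, 0.6667).
q_1·c_2 = 0.3333·0 + 0.0000·(-3) + (-0.6667)·4 + 0.6667·(-1) = -3.3333.
u_2 = c_2 + 3.3333·q_1 = (1.1111, -3.0000, 1.7778, 1.2222).
‖u_2‖ = 3.8586, so q_2 = (0.2880, -0.7775, 0.4607, 0.3168).
q_1·c_3 = 0.3333·(-4) + 0.0000·(-2) + (-0.6667)·(-3) + 0.6667·(-1) = 0.0000; q_2·c_3 = 0.2880·(-4) + (-0.7775)·(-2) + 0.4607·(-3) + 0.3168·(-1) = -1.2958.
u_3 = c_3 + 0.0000·q_1 + 1.2958·q_2 = (-3.6269, -3.0075, -2.4030, -0.5896).
‖u_3‖ = 5.3217, so q_3 = (-0.6815, -0.5651, -0.4515, -0.1108).

Q = [[0.3333, 0.2880, -0.6815], [0.0000, -0.7775, -0.5651], [-0.6667, 0.4607, -0.4515], [0.6667, 0.3168, -0.1108]], R = [[6.0000, -3.3333, 0.0000], [0.0000, 3.8586, -1.2958], [0.0000, 0.0000, 5.3217]]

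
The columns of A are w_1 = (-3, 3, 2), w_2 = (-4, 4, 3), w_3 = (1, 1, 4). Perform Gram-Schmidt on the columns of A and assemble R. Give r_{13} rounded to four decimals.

e_1 = w_1/‖w_1‖ = (-3, 3, 2)/4.6904 = (-0.6396, 0.6396, 0.4264).
r_{13} = e_1·w_3 = 1.7056.

r_{13} = 1.7056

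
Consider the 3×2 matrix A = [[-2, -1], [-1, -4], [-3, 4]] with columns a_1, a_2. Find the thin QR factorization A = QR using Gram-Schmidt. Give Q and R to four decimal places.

a_1 = (-2, -1, -3); ‖a_1‖ = 3.7417, so e_1 = (-0.5345, -0.2673, -0.8018).
e_1·a_2 = (-0.5345)·(-1) + (-0.2673)·(-4) + (-0.8018)·4 = -1.6036.
u_2 = a_2 + 1.6036·e_1 = (-1.8571, -4.4286, 2.7143).
‖u_2‖ = 5.5162, so e_2 = (-0.3367, -0.8028, 0.4921).

Q = [[-0.5345, -0.3367], [-0.2673, -0.8028], [-0.8018, 0.4921]], R = [[3.7417, -1.6036], [0.0000, 5.5162]]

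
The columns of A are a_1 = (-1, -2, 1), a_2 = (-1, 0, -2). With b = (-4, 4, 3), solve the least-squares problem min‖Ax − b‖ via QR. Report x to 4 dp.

x = (-0.2414, -0.4483)

a_1 = (-1, -2, 1); ‖a_1‖ = 2.4495, so e_1 = (-0.4082, -0.8165, 0.4082).
e_1·a_2 = (-0.4082)·(-1) + (-0.8165)·0 + 0.4082·(-2) = -0.4082.
u_2 = a_2 + 0.4082·e_1 = (-1.1667, -0.3333, -1.8333).
‖u_2‖ = 2.1985, so e_2 = (-0.5307, -0.1516, -0.8339).
Qᵀb = (-0.4082, -0.9855).
Back-substitute: x_2 = -0.9855/2.1985 = -0.4483.
x_1 = (-0.4082 + 0.4082·(-0.4483))/2.4495 = -0.2414.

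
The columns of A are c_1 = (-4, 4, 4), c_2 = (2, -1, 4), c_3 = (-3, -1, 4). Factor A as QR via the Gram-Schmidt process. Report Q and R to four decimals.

Q = [[-0.5774, 0.5133, -0.6350], [0.5774, -0.2933, -0.7620], [0.5774, 0.8066, 0.1270]], R = [[6.9282, 0.5774, 3.4641], [0.0000, 4.5461, 1.9797], [0.0000, 0.0000, 3.1750]]

c_1 = (-4, 4, 4); ‖c_1‖ = 6.9282, so e_1 = (-0.5774, 0.5774, 0.5774).
e_1·c_2 = (-0.5774)·2 + 0.5774·(-1) + 0.5774·4 = 0.5774.
u_2 = c_2 − 0.5774·e_1 = (2.3333, -1.3333, 3.6667).
‖u_2‖ = 4.5461, so e_2 = (0.5133, -0.2933, 0.8066).
e_1·c_3 = (-0.5774)·(-3) + 0.5774·(-1) + 0.5774·4 = 3.4641; e_2·c_3 = 0.5133·(-3) + (-0.2933)·(-1) + 0.8066·4 = 1.9797.
u_3 = c_3 − 3.4641·e_1 − 1.9797·e_2 = (-2.0161, -2.4194, 0.4032).
‖u_3‖ = 3.1750, so e_3 = (-0.6350, -0.7620, 0.1270).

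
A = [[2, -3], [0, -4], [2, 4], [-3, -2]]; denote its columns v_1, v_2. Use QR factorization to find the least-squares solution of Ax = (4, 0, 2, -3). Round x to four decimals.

e_1 = v_1/‖v_1‖ = (2, 0, 2, -3)/4.1231 = (0.4851, 0.0000, 0.4851, -0.7276).
r_{12} = e_1·v_2 = 1.9403.
u_2 = v_2 − 1.9403·e_1 = (-3.9412, -4.0000, 3.0588, -0.5882).
‖u_2‖ = 6.4215, so e_2 = (-0.6137, -0.6229, 0.4763, -0.0916).
Qᵀb = (5.0932, -1.2275).
Back-substitute: x_2 = -1.2275/6.4215 = -0.1912.
x_1 = (5.0932 − 1.9403·(-0.1912))/4.1231 = 1.3252.

x = (1.3252, -0.1912)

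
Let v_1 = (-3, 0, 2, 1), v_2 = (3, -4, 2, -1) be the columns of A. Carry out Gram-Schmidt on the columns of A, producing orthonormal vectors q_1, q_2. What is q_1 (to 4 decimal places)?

q_1 = (-0.8018, 0.0000, 0.5345, 0.2673)

v_1 = (-3, 0, 2, 1); ‖v_1‖ = 3.7417, so q_1 = (-0.8018, 0.0000, 0.5345, 0.2673).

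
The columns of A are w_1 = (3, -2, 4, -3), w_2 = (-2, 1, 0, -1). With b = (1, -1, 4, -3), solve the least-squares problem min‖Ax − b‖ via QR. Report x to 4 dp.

e_1 = w_1/‖w_1‖ = (3, -2, 4, -3)/6.1644 = (0.4867, -0.3244, 0.6489, -0.4867).
r_{12} = e_1·w_2 = -0.8111.
u_2 = w_2 + 0.8111·e_1 = (-1.6053, 0.7368, 0.5263, -1.3947).
‖u_2‖ = 2.3113, so e_2 = (-0.6945, 0.3188, 0.2277, -0.6034).
Qᵀb = (4.8666, 1.7079).
Back-substitute: x_2 = 1.7079/2.3113 = 0.7389.
x_1 = (4.8666 + 0.8111·0.7389)/6.1644 = 0.8867.

x = (0.8867, 0.7389)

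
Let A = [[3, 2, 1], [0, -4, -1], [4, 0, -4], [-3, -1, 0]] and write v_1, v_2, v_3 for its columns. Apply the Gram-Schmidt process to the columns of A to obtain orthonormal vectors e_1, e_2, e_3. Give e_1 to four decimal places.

e_1 = v_1/‖v_1‖ = (3, 0, 4, -3)/5.8310 = (0.5145, 0.0000, 0.6860, -0.5145).

e_1 = (0.5145, 0.0000, 0.6860, -0.5145)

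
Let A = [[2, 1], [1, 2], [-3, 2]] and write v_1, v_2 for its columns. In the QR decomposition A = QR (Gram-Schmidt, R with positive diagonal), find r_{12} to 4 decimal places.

r_{12} = -0.5345

v_1 = (2, 1, -3); ‖v_1‖ = 3.7417, so e_1 = (0.5345, 0.2673, -0.8018).
r_{12} = e_1·v_2 = -0.5345.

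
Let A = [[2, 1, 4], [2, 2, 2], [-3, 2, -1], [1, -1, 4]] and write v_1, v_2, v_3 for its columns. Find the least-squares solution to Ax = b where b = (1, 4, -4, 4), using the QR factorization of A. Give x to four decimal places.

e_1 = v_1/‖v_1‖ = (2, 2, -3, 1)/4.2426 = (0.4714, 0.4714, -0.7071, 0.2357).
r_{12} = e_1·v_2 = -0.2357.
u_2 = v_2 + 0.2357·e_1 = (1.1111, 2.1111, 1.8333, -0.9444).
‖u_2‖ = 3.1535, so e_2 = (0.3523, 0.6695, 0.5814, -0.2995).
r_{13} = e_1·v_3 = 4.4783; r_{23} = e_2·v_3 = 0.9689.
u_3 = v_3 − 4.4783·e_1 − 0.9689·e_2 = (1.5475, -0.7598, 1.6034, 3.2346).
‖u_3‖ = 4.0007, so e_3 = (0.3868, -0.1899, 0.4008, 0.8085).
Qᵀb = (6.1283, -0.4933, 1.2582).
Back-substitute: x_3 = 1.2582/4.0007 = 0.3145.
x_2 = (-0.4933 − 0.9689·0.3145)/3.1535 = -0.2531.
x_1 = (6.1283 + 0.2357·(-0.2531) − 4.4783·0.3145)/4.2426 = 1.0984.

x = (1.0984, -0.2531, 0.3145)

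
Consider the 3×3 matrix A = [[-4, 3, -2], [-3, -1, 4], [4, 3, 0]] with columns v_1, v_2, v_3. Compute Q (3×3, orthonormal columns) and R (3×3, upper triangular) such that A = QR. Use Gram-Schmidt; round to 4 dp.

e_1 = v_1/‖v_1‖ = (-4, -3, 4)/6.4031 = (-0.6247, -0.4685, 0.6247).
r_{12} = e_1·v_2 = 0.4685.
u_2 = v_2 − 0.4685·e_1 = (3.2927, -0.7805, 2.7073).
‖u_2‖ = 4.3336, so e_2 = (0.7598, -0.1801, 0.6247).
r_{13} = e_1·v_3 = -0.6247; r_{23} = e_2·v_3 = -2.2400.
u_3 = v_3 + 0.6247·e_1 + 2.2400·e_2 = (-0.6883, 3.3039, 1.7896).
‖u_3‖ = 3.8200, so e_3 = (-0.1802, 0.8649, 0.4685).

Q = [[-0.6247, 0.7598, -0.1802], [-0.4685, -0.1801, 0.8649], [0.6247, 0.6247, 0.4685]], R = [[6.4031, 0.4685, -0.6247], [0.0000, 4.3336, -2.2400], [0.0000, 0.0000, 3.8200]]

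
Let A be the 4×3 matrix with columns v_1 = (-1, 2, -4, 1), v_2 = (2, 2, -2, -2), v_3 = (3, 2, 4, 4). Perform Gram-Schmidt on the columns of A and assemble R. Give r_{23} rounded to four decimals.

r_{23} = -0.5528

e_1 = v_1/‖v_1‖ = (-1, 2, -4, 1)/4.6904 = (-0.2132, 0.4264, -0.8528, 0.2132).
r_{12} = e_1·v_2 = 1.7056.
u_2 = v_2 − 1.7056·e_1 = (2.3636, 1.2727, -0.5455, -2.3636).
‖u_2‖ = 3.6181, so e_2 = (0.6533, 0.3518, -0.1508, -0.6533).
r_{23} = e_2·v_3 = -0.5528.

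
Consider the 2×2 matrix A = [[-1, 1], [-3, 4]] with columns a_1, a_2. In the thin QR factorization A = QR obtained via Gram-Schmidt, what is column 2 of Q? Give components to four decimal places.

e_2 = (-0.9487, 0.3162)

a_1 = (-1, -3); ‖a_1‖ = 3.1623, so e_1 = (-0.3162, -0.9487).
e_1·a_2 = (-0.3162)·1 + (-0.9487)·4 = -4.1110.
u_2 = a_2 + 4.1110·e_1 = (-0.3000, 0.1000).
‖u_2‖ = 0.3162, so e_2 = (-0.9487, 0.3162).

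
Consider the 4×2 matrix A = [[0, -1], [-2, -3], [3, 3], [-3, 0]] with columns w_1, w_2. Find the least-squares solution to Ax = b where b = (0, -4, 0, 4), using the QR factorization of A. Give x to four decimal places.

q_1 = w_1/‖w_1‖ = (0, -2, 3, -3)/4.6904 = (0.0000, -0.4264, 0.6396, -0.6396).
r_{12} = q_1·w_2 = 3.1980.
u_2 = w_2 − 3.1980·q_1 = (-1.0000, -1.6364, 0.9545, 2.0455).
‖u_2‖ = 2.9619, so q_2 = (-0.3376, -0.5525, 0.3223, 0.6906).
Qᵀb = (-0.8528, 4.9723).
Back-substitute: x_2 = 4.9723/2.9619 = 1.6788.
x_1 = (-0.8528 − 3.1980·1.6788)/4.6904 = -1.3264.

x = (-1.3264, 1.6788)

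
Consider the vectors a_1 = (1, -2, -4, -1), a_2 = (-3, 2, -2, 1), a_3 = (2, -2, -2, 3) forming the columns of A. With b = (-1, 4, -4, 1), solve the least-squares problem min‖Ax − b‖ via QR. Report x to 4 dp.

q_1 = a_1/‖a_1‖ = (1, -2, -4, -1)/4.6904 = (0.2132, -0.4264, -0.8528, -0.2132).
r_{12} = q_1·a_2 = 0.0000.
u_2 = a_2 − 0.0000·q_1 = (-3.0000, 2.0000, -2.0000, 1.0000).
‖u_2‖ = 4.2426, so q_2 = (-0.7071, 0.4714, -0.4714, 0.2357).
r_{13} = q_1·a_3 = 2.3452; r_{23} = q_2·a_3 = -0.7071.
u_3 = a_3 − 2.3452·q_1 + 0.7071·q_2 = (1.0000, -0.6667, -0.3333, 3.6667).
‖u_3‖ = 3.8730, so q_3 = (0.2582, -0.1721, -0.0861, 0.9467).
Qᵀb = (1.2792, 4.7140, 0.3443).
Back-substitute: x_3 = 0.3443/3.8730 = 0.0889.
x_2 = (4.7140 + 0.7071·0.0889)/4.2426 = 1.1259.
x_1 = (1.2792 − 0.0000·1.1259 − 2.3452·0.0889)/4.6904 = 0.2283.

x = (0.2283, 1.1259, 0.0889)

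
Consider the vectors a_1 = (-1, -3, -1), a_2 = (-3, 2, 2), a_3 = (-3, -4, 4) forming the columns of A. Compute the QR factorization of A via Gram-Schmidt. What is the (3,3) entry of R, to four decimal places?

a_1 = (-1, -3, -1); ‖a_1‖ = 3.3166, so q_1 = (-0.3015, -0.9045, -0.3015).
q_1·a_2 = (-0.3015)·(-3) + (-0.9045)·2 + (-0.3015)·2 = -1.5076.
u_2 = a_2 + 1.5076·q_1 = (-3.4545, 0.6364, 1.5455).
‖u_2‖ = 3.8376, so q_2 = (-0.9002, 0.1658, 0.4027).
q_1·a_3 = (-0.3015)·(-3) + (-0.9045)·(-4) + (-0.3015)·4 = 3.3166; q_2·a_3 = (-0.9002)·(-3) + 0.1658·(-4) + 0.4027·4 = 3.6481.
u_3 = a_3 − 3.3166·q_1 − 3.6481·q_2 = (1.2840, -1.6049, 3.5309).
r_{33} = ‖u_3‖ = 4.0855.

r_{33} = 4.0855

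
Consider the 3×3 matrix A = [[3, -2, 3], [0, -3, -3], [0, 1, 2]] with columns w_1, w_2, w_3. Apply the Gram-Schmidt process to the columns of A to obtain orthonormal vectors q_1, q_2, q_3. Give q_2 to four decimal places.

w_1 = (3, 0, 0); ‖w_1‖ = 3.0000, so q_1 = (1.0000, 0.0000, 0.0000).
q_1·w_2 = 1.0000·(-2) + 0.0000·(-3) + 0.0000·1 = -2.0000.
u_2 = w_2 + 2.0000·q_1 = (0.0000, -3.0000, 1.0000).
‖u_2‖ = 3.1623, so q_2 = (0.0000, -0.9487, 0.3162).

q_2 = (0.0000, -0.9487, 0.3162)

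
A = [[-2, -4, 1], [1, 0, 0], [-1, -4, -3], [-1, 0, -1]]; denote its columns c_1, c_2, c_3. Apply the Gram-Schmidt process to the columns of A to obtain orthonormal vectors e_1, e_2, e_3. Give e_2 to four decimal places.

e_2 = (-0.1690, -0.5071, -0.6761, 0.5071)

c_1 = (-2, 1, -1, -1); ‖c_1‖ = 2.6458, so e_1 = (-0.7559, 0.3780, -0.3780, -0.3780).
e_1·c_2 = (-0.7559)·(-4) + 0.3780·0 + (-0.3780)·(-4) + (-0.3780)·0 = 4.5356.
u_2 = c_2 − 4.5356·e_1 = (-0.5714, -1.7143, -2.2857, 1.7143).
‖u_2‖ = 3.3806, so e_2 = (-0.1690, -0.5071, -0.6761, 0.5071).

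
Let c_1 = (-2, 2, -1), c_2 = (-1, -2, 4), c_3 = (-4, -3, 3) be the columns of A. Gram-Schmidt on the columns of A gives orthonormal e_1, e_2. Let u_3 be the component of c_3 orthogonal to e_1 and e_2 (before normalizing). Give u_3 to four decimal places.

u_3 = (-1.2941, -1.9412, -1.2941)

c_1 = (-2, 2, -1); ‖c_1‖ = 3.0000, so e_1 = (-0.6667, 0.6667, -0.3333).
e_1·c_2 = (-0.6667)·(-1) + 0.6667·(-2) + (-0.3333)·4 = -2.0000.
u_2 = c_2 + 2.0000·e_1 = (-2.3333, -0.6667, 3.3333).
‖u_2‖ = 4.1231, so e_2 = (-0.5659, -0.1617, 0.8085).
e_1·c_3 = (-0.6667)·(-4) + 0.6667·(-3) + (-0.3333)·3 = -0.3333; e_2·c_3 = (-0.5659)·(-4) + (-0.1617)·(-3) + 0.8085·3 = 5.1741.
u_3 = c_3 + 0.3333·e_1 − 5.1741·e_2 = (-1.2941, -1.9412, -1.2941).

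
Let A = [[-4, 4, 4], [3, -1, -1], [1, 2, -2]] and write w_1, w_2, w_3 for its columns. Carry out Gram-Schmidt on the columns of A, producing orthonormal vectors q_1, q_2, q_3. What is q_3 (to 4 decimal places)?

w_1 = (-4, 3, 1); ‖w_1‖ = 5.0990, so q_1 = (-0.7845, 0.5883, 0.1961).
q_1·w_2 = (-0.7845)·4 + 0.5883·(-1) + 0.1961·2 = -3.3340.
u_2 = w_2 + 3.3340·q_1 = (1.3846, 0.9615, 2.6538).
‖u_2‖ = 3.1440, so q_2 = (0.4404, 0.3058, 0.8441).
q_1·w_3 = (-0.7845)·4 + 0.5883·(-1) + 0.1961·(-2) = -4.1184; q_2·w_3 = 0.4404·4 + 0.3058·(-1) + 0.8441·(-2) = -0.2324.
u_3 = w_3 + 4.1184·q_1 + 0.2324·q_2 = (0.8716, 1.4942, -0.9961).
‖u_3‖ = 1.9961, so q_3 = (0.4366, 0.7485, -0.4990).

q_3 = (0.4366, 0.7485, -0.4990)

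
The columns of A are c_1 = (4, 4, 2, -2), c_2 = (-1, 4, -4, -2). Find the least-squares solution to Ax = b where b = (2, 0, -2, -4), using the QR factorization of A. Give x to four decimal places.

x = (0.2345, 0.3277)

c_1 = (4, 4, 2, -2); ‖c_1‖ = 6.3246, so e_1 = (0.6325, 0.6325, 0.3162, -0.3162).
e_1·c_2 = 0.6325·(-1) + 0.6325·4 + 0.3162·(-4) + (-0.3162)·(-2) = 1.2649.
u_2 = c_2 − 1.2649·e_1 = (-1.8000, 3.2000, -4.4000, -1.6000).
‖u_2‖ = 5.9498, so e_2 = (-0.3025, 0.5378, -0.7395, -0.2689).
Qᵀb = (1.8974, 1.9496).
Back-substitute: x_2 = 1.9496/5.9498 = 0.3277.
x_1 = (1.8974 − 1.2649·0.3277)/6.3246 = 0.2345.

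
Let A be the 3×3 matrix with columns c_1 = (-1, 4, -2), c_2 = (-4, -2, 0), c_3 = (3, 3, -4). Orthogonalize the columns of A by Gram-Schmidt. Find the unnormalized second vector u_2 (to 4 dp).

u_2 = (-4.1905, -1.2381, -0.3810)

c_1 = (-1, 4, -2); ‖c_1‖ = 4.5826, so q_1 = (-0.2182, 0.8729, -0.4364).
q_1·c_2 = (-0.2182)·(-4) + 0.8729·(-2) + (-0.4364)·0 = -0.8729.
u_2 = c_2 + 0.8729·q_1 = (-4.1905, -1.2381, -0.3810).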